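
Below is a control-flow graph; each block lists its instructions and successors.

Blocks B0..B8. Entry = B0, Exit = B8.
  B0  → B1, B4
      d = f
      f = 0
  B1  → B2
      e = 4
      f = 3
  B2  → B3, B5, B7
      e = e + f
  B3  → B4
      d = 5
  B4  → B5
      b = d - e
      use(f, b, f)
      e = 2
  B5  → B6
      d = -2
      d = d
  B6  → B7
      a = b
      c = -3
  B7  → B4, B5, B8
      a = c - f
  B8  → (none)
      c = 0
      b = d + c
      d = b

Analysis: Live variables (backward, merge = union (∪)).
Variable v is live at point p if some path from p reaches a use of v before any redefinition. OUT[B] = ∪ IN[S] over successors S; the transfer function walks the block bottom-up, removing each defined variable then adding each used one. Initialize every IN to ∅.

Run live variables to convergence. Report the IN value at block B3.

Fixpoint table:
  B0:  IN={b, c, e, f}  OUT={b, c, d, e, f}
  B1:  IN={b, c, d}  OUT={b, c, d, e, f}
  B2:  IN={b, c, d, e, f}  OUT={b, c, d, e, f}
  B3:  IN={e, f}  OUT={d, e, f}
  B4:  IN={d, e, f}  OUT={b, e, f}
  B5:  IN={b, e, f}  OUT={b, d, e, f}
  B6:  IN={b, d, e, f}  OUT={b, c, d, e, f}
  B7:  IN={b, c, d, e, f}  OUT={b, d, e, f}
  B8:  IN={d}  OUT={}

Merge at B3: OUT[B3] = IN[B4] = {d, e, f}
Applying B3's transfer function to that OUT value gives IN[B3] (row B3 above).

Answer: {e, f}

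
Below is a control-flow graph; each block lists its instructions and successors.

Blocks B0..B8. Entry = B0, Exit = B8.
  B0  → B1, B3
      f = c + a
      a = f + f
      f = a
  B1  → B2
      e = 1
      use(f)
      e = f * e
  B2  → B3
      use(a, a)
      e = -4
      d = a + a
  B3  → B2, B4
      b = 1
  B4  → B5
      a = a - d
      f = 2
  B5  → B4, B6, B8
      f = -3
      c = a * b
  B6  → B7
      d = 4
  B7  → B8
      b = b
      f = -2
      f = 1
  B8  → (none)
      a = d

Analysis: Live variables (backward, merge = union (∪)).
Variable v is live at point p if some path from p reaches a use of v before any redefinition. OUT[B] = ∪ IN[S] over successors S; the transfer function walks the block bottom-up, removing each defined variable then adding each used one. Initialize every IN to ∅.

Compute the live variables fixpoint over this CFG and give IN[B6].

Per-block solution:
  B0:   IN={a, c, d}   OUT={a, d, f}
  B1:   IN={a, f}   OUT={a}
  B2:   IN={a}   OUT={a, d}
  B3:   IN={a, d}   OUT={a, b, d}
  B4:   IN={a, b, d}   OUT={a, b, d}
  B5:   IN={a, b, d}   OUT={a, b, d}
  B6:   IN={b}   OUT={b, d}
  B7:   IN={b, d}   OUT={d}
  B8:   IN={d}   OUT={}

Merge at B6: OUT[B6] = IN[B7] = {b, d}
Applying B6's transfer function to that OUT value gives IN[B6] (row B6 above).

Answer: {b}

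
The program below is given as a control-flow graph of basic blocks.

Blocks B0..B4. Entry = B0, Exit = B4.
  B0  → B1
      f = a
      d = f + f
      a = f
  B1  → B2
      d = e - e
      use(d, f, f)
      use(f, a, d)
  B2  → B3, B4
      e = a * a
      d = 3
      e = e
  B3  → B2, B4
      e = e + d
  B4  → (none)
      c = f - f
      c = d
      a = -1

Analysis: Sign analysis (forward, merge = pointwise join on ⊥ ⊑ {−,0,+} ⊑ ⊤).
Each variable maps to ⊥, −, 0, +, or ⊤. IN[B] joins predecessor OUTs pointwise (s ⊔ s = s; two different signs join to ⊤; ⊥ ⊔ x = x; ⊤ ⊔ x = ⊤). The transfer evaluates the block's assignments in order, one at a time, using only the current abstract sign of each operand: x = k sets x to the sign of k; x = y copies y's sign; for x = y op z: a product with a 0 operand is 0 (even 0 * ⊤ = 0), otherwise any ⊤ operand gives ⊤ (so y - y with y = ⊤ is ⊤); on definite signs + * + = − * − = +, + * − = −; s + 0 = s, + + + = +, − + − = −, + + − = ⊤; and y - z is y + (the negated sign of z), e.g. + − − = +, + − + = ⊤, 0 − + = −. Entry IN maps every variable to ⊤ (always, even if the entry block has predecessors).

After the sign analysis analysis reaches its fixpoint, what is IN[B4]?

Answer: {a: ⊤, b: ⊤, c: ⊤, d: +, e: ⊤, f: ⊤}

Derivation:
Fixpoint table:
  B0: | IN=(all ⊤) | OUT=(all ⊤)
  B1: | IN=(all ⊤) | OUT=(all ⊤)
  B2: | IN=(all ⊤) | OUT={d:+; rest ⊤}
  B3: | IN={d:+; rest ⊤} | OUT={d:+; rest ⊤}
  B4: | IN={d:+; rest ⊤} | OUT={a:-, c:+, d:+; rest ⊤}

Merge at B4: IN[B4] = OUT[B2] ⊔ OUT[B3] = {a: ⊤, b: ⊤, c: ⊤, d: +, e: ⊤, f: ⊤}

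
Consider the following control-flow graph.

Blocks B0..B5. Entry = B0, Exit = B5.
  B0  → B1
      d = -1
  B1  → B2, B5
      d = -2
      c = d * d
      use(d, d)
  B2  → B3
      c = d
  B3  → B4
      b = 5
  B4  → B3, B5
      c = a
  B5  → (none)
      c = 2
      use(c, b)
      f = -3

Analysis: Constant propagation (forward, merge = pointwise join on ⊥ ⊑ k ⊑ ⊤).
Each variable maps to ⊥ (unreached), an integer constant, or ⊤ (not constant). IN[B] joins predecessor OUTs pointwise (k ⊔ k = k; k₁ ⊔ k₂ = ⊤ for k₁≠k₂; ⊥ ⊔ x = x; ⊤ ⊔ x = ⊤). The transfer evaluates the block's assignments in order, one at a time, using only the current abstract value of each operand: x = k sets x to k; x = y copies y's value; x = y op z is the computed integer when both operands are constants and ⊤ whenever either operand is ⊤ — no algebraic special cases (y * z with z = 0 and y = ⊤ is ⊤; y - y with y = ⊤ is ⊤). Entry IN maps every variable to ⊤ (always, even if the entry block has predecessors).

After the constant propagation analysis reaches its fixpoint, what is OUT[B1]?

Answer: {a: ⊤, b: ⊤, c: 4, d: -2, e: ⊤, f: ⊤}

Derivation:
Converged values:
  B0:  IN=(all ⊤)  OUT={d:-1; rest ⊤}
  B1:  IN={d:-1; rest ⊤}  OUT={c:4, d:-2; rest ⊤}
  B2:  IN={c:4, d:-2; rest ⊤}  OUT={c:-2, d:-2; rest ⊤}
  B3:  IN={d:-2; rest ⊤}  OUT={b:5, d:-2; rest ⊤}
  B4:  IN={b:5, d:-2; rest ⊤}  OUT={b:5, d:-2; rest ⊤}
  B5:  IN={d:-2; rest ⊤}  OUT={c:2, d:-2, f:-3; rest ⊤}

Merge at B1: IN[B1] = OUT[B0] = {a: ⊤, b: ⊤, c: ⊤, d: -1, e: ⊤, f: ⊤}
Applying B1's transfer function to that IN value gives OUT[B1] (row B1 above).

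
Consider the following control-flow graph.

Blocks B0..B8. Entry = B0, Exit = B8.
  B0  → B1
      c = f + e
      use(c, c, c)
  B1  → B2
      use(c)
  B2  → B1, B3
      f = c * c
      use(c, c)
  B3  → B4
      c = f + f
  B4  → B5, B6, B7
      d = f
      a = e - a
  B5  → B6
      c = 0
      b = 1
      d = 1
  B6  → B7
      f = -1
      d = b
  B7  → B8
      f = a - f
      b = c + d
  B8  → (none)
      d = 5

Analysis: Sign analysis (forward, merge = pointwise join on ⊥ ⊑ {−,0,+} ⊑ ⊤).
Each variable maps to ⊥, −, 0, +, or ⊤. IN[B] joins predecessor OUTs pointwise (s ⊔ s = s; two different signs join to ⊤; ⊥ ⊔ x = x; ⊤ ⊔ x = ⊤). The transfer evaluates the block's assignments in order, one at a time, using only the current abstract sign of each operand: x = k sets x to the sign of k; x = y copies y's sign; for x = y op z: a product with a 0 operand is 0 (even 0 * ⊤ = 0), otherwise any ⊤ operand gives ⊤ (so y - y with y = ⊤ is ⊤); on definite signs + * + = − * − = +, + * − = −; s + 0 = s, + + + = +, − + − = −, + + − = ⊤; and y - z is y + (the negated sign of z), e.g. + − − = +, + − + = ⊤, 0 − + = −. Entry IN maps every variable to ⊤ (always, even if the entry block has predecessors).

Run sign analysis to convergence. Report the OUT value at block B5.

Answer: {a: ⊤, b: +, c: 0, d: +, e: ⊤, f: ⊤}

Derivation:
Converged values:
  B0:   IN=(all ⊤)   OUT=(all ⊤)
  B1:   IN=(all ⊤)   OUT=(all ⊤)
  B2:   IN=(all ⊤)   OUT=(all ⊤)
  B3:   IN=(all ⊤)   OUT=(all ⊤)
  B4:   IN=(all ⊤)   OUT=(all ⊤)
  B5:   IN=(all ⊤)   OUT={b:+, c:0, d:+; rest ⊤}
  B6:   IN=(all ⊤)   OUT={f:-; rest ⊤}
  B7:   IN=(all ⊤)   OUT=(all ⊤)
  B8:   IN=(all ⊤)   OUT={d:+; rest ⊤}

Merge at B5: IN[B5] = OUT[B4] = {a: ⊤, b: ⊤, c: ⊤, d: ⊤, e: ⊤, f: ⊤}
Applying B5's transfer function to that IN value gives OUT[B5] (row B5 above).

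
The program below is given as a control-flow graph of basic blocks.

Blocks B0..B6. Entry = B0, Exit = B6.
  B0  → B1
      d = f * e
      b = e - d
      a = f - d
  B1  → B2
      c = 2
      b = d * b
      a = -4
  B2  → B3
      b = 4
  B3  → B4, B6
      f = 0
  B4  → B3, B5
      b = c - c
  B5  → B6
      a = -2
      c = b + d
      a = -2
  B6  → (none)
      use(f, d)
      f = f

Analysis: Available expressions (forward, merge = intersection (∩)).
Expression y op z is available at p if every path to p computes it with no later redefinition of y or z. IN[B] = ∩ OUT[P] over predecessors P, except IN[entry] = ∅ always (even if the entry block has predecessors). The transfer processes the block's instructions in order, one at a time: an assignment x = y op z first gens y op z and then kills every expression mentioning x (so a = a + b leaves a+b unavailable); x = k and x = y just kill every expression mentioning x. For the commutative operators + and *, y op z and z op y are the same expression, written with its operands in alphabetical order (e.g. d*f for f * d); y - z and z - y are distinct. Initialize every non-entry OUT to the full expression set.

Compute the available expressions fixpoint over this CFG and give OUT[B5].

Converged values:
  B0:   IN={}   OUT={e*f, e-d, f-d}
  B1:   IN={e*f, e-d, f-d}   OUT={e*f, e-d, f-d}
  B2:   IN={e*f, e-d, f-d}   OUT={e*f, e-d, f-d}
  B3:   IN={e-d}   OUT={e-d}
  B4:   IN={e-d}   OUT={c-c, e-d}
  B5:   IN={c-c, e-d}   OUT={b+d, e-d}
  B6:   IN={e-d}   OUT={e-d}

Merge at B5: IN[B5] = OUT[B4] = {c-c, e-d}
Applying B5's transfer function to that IN value gives OUT[B5] (row B5 above).

Answer: {b+d, e-d}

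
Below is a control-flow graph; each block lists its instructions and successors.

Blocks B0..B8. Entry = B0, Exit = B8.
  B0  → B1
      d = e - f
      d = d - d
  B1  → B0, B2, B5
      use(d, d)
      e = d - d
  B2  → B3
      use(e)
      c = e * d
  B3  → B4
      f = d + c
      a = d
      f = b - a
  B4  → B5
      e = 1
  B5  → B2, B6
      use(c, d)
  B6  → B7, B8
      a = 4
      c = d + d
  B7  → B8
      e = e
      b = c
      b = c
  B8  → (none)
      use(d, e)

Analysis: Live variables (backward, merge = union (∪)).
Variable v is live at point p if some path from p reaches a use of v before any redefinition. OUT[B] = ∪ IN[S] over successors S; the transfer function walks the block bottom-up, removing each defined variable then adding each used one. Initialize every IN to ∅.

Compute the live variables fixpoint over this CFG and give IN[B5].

Answer: {b, c, d, e}

Working:
Fixpoint table:
  B0:  IN={b, c, e, f}  OUT={b, c, d, f}
  B1:  IN={b, c, d, f}  OUT={b, c, d, e, f}
  B2:  IN={b, d, e}  OUT={b, c, d}
  B3:  IN={b, c, d}  OUT={b, c, d}
  B4:  IN={b, c, d}  OUT={b, c, d, e}
  B5:  IN={b, c, d, e}  OUT={b, d, e}
  B6:  IN={d, e}  OUT={c, d, e}
  B7:  IN={c, d, e}  OUT={d, e}
  B8:  IN={d, e}  OUT={}

Merge at B5: OUT[B5] = IN[B2] ⊔ IN[B6] = {b, d, e}
Applying B5's transfer function to that OUT value gives IN[B5] (row B5 above).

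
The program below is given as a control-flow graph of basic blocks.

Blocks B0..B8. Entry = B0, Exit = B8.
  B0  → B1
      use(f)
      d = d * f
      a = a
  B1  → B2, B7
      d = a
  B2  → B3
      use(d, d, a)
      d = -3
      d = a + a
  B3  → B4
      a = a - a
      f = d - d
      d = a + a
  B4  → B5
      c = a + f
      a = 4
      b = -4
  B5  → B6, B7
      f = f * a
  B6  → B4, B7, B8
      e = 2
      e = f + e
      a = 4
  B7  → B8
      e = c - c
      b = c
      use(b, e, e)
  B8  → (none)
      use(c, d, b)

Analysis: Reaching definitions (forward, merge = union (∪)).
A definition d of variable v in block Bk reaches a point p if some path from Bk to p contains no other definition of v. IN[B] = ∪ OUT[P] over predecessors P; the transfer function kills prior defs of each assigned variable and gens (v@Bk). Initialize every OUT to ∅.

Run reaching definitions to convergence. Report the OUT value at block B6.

Fixpoint table:
  B0:  IN={}  OUT={a@B0, d@B0}
  B1:  IN={a@B0, d@B0}  OUT={a@B0, d@B1}
  B2:  IN={a@B0, d@B1}  OUT={a@B0, d@B2}
  B3:  IN={a@B0, d@B2}  OUT={a@B3, d@B3, f@B3}
  B4:  IN={a@B3, a@B6, b@B4, c@B4, d@B3, e@B6, f@B3, f@B5}  OUT={a@B4, b@B4, c@B4, d@B3, e@B6, f@B3, f@B5}
  B5:  IN={a@B4, b@B4, c@B4, d@B3, e@B6, f@B3, f@B5}  OUT={a@B4, b@B4, c@B4, d@B3, e@B6, f@B5}
  B6:  IN={a@B4, b@B4, c@B4, d@B3, e@B6, f@B5}  OUT={a@B6, b@B4, c@B4, d@B3, e@B6, f@B5}
  B7:  IN={a@B0, a@B4, a@B6, b@B4, c@B4, d@B1, d@B3, e@B6, f@B5}  OUT={a@B0, a@B4, a@B6, b@B7, c@B4, d@B1, d@B3, e@B7, f@B5}
  B8:  IN={a@B0, a@B4, a@B6, b@B4, b@B7, c@B4, d@B1, d@B3, e@B6, e@B7, f@B5}  OUT={a@B0, a@B4, a@B6, b@B4, b@B7, c@B4, d@B1, d@B3, e@B6, e@B7, f@B5}

Merge at B6: IN[B6] = OUT[B5] = {a@B4, b@B4, c@B4, d@B3, e@B6, f@B5}
Applying B6's transfer function to that IN value gives OUT[B6] (row B6 above).

Answer: {a@B6, b@B4, c@B4, d@B3, e@B6, f@B5}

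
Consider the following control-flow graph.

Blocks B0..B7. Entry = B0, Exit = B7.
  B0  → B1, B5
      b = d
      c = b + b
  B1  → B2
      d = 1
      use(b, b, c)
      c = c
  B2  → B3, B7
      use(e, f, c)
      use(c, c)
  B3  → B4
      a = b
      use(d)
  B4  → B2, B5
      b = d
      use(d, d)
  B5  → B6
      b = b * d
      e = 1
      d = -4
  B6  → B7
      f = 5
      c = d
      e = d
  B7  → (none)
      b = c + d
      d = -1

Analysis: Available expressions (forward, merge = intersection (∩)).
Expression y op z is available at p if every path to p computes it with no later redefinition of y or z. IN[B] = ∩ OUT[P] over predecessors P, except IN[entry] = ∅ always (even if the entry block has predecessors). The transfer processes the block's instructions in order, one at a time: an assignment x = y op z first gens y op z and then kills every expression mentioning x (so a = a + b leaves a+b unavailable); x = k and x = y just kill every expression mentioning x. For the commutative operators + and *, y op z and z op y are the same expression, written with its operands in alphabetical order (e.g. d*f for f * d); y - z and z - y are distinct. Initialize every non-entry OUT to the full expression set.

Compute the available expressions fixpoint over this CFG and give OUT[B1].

Fixpoint table:
  B0:  IN={}  OUT={b+b}
  B1:  IN={b+b}  OUT={b+b}
  B2:  IN={}  OUT={}
  B3:  IN={}  OUT={}
  B4:  IN={}  OUT={}
  B5:  IN={}  OUT={}
  B6:  IN={}  OUT={}
  B7:  IN={}  OUT={}

Merge at B1: IN[B1] = OUT[B0] = {b+b}
Applying B1's transfer function to that IN value gives OUT[B1] (row B1 above).

Answer: {b+b}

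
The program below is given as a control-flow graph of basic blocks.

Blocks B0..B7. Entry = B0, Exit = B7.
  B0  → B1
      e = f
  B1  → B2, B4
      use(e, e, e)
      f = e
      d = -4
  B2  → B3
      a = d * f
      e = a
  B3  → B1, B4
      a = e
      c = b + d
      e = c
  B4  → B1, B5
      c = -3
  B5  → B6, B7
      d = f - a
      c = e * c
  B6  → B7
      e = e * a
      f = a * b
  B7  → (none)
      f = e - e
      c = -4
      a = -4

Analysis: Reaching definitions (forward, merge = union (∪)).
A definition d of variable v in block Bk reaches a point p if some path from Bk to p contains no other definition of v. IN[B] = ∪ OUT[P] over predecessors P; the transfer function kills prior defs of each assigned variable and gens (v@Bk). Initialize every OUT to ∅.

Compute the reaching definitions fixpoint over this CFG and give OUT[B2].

Fixpoint table:
  B0:  IN={}  OUT={e@B0}
  B1:  IN={a@B3, c@B3, c@B4, d@B1, e@B0, e@B3, f@B1}  OUT={a@B3, c@B3, c@B4, d@B1, e@B0, e@B3, f@B1}
  B2:  IN={a@B3, c@B3, c@B4, d@B1, e@B0, e@B3, f@B1}  OUT={a@B2, c@B3, c@B4, d@B1, e@B2, f@B1}
  B3:  IN={a@B2, c@B3, c@B4, d@B1, e@B2, f@B1}  OUT={a@B3, c@B3, d@B1, e@B3, f@B1}
  B4:  IN={a@B3, c@B3, c@B4, d@B1, e@B0, e@B3, f@B1}  OUT={a@B3, c@B4, d@B1, e@B0, e@B3, f@B1}
  B5:  IN={a@B3, c@B4, d@B1, e@B0, e@B3, f@B1}  OUT={a@B3, c@B5, d@B5, e@B0, e@B3, f@B1}
  B6:  IN={a@B3, c@B5, d@B5, e@B0, e@B3, f@B1}  OUT={a@B3, c@B5, d@B5, e@B6, f@B6}
  B7:  IN={a@B3, c@B5, d@B5, e@B0, e@B3, e@B6, f@B1, f@B6}  OUT={a@B7, c@B7, d@B5, e@B0, e@B3, e@B6, f@B7}

Merge at B2: IN[B2] = OUT[B1] = {a@B3, c@B3, c@B4, d@B1, e@B0, e@B3, f@B1}
Applying B2's transfer function to that IN value gives OUT[B2] (row B2 above).

Answer: {a@B2, c@B3, c@B4, d@B1, e@B2, f@B1}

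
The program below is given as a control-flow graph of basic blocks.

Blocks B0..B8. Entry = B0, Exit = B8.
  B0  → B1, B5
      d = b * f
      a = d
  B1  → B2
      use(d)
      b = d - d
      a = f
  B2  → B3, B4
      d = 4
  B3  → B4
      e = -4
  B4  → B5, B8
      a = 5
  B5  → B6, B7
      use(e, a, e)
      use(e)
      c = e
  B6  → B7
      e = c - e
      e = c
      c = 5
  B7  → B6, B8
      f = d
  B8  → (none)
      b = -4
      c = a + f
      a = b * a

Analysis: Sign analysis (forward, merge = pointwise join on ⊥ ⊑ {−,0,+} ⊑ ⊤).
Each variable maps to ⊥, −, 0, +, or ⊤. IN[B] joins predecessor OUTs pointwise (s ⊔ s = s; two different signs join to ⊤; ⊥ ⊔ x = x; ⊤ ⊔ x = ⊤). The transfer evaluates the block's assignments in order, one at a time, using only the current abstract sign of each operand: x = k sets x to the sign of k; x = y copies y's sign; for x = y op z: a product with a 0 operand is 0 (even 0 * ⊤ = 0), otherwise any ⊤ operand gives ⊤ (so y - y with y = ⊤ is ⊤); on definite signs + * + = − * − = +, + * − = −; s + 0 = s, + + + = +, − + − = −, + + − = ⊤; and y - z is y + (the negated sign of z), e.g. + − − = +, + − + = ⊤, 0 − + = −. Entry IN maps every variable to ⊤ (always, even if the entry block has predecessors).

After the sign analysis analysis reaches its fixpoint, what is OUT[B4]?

Answer: {a: +, b: ⊤, c: ⊤, d: +, e: ⊤, f: ⊤}

Trace:
Fixpoint table:
  B0:   IN=(all ⊤)   OUT=(all ⊤)
  B1:   IN=(all ⊤)   OUT=(all ⊤)
  B2:   IN=(all ⊤)   OUT={d:+; rest ⊤}
  B3:   IN={d:+; rest ⊤}   OUT={d:+, e:-; rest ⊤}
  B4:   IN={d:+; rest ⊤}   OUT={a:+, d:+; rest ⊤}
  B5:   IN=(all ⊤)   OUT=(all ⊤)
  B6:   IN=(all ⊤)   OUT={c:+; rest ⊤}
  B7:   IN=(all ⊤)   OUT=(all ⊤)
  B8:   IN=(all ⊤)   OUT={b:-; rest ⊤}

Merge at B4: IN[B4] = OUT[B2] ⊔ OUT[B3] = {a: ⊤, b: ⊤, c: ⊤, d: +, e: ⊤, f: ⊤}
Applying B4's transfer function to that IN value gives OUT[B4] (row B4 above).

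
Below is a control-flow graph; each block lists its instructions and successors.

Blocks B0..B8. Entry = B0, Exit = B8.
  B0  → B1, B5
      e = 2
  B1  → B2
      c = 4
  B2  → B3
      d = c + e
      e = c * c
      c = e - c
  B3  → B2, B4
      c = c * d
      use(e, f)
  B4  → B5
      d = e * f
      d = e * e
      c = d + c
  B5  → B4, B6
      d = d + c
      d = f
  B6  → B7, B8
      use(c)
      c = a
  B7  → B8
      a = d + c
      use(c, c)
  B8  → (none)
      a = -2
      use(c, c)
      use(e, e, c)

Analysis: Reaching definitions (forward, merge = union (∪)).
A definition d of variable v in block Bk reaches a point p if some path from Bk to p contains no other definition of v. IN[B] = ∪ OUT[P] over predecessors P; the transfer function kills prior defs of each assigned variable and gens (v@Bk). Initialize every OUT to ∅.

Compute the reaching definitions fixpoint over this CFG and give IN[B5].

Answer: {c@B4, d@B4, e@B0, e@B2}

Derivation:
Per-block solution:
  B0:   IN={}   OUT={e@B0}
  B1:   IN={e@B0}   OUT={c@B1, e@B0}
  B2:   IN={c@B1, c@B3, d@B2, e@B0, e@B2}   OUT={c@B2, d@B2, e@B2}
  B3:   IN={c@B2, d@B2, e@B2}   OUT={c@B3, d@B2, e@B2}
  B4:   IN={c@B3, c@B4, d@B2, d@B5, e@B0, e@B2}   OUT={c@B4, d@B4, e@B0, e@B2}
  B5:   IN={c@B4, d@B4, e@B0, e@B2}   OUT={c@B4, d@B5, e@B0, e@B2}
  B6:   IN={c@B4, d@B5, e@B0, e@B2}   OUT={c@B6, d@B5, e@B0, e@B2}
  B7:   IN={c@B6, d@B5, e@B0, e@B2}   OUT={a@B7, c@B6, d@B5, e@B0, e@B2}
  B8:   IN={a@B7, c@B6, d@B5, e@B0, e@B2}   OUT={a@B8, c@B6, d@B5, e@B0, e@B2}

Merge at B5: IN[B5] = OUT[B0] ⊔ OUT[B4] = {c@B4, d@B4, e@B0, e@B2}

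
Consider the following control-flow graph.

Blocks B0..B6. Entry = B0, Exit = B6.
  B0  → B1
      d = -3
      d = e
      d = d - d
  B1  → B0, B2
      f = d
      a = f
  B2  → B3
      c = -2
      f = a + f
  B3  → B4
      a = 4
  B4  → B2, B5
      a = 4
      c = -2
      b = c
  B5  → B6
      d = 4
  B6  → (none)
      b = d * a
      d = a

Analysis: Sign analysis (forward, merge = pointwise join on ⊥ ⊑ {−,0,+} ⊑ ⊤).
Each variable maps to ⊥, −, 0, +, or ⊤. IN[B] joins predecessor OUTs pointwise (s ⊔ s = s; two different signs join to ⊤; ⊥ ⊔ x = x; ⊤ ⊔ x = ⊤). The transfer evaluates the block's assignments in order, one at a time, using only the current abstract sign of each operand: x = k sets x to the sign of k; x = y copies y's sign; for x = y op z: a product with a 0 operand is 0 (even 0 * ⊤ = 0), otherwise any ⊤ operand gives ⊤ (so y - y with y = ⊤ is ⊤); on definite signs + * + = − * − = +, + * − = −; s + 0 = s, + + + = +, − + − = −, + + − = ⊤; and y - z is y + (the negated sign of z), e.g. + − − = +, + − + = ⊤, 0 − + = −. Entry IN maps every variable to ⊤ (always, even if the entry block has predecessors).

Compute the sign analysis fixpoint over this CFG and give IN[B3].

Answer: {a: ⊤, b: ⊤, c: -, d: ⊤, e: ⊤, f: ⊤}

Working:
Per-block solution:
  B0:   IN=(all ⊤)   OUT=(all ⊤)
  B1:   IN=(all ⊤)   OUT=(all ⊤)
  B2:   IN=(all ⊤)   OUT={c:-; rest ⊤}
  B3:   IN={c:-; rest ⊤}   OUT={a:+, c:-; rest ⊤}
  B4:   IN={a:+, c:-; rest ⊤}   OUT={a:+, b:-, c:-; rest ⊤}
  B5:   IN={a:+, b:-, c:-; rest ⊤}   OUT={a:+, b:-, c:-, d:+; rest ⊤}
  B6:   IN={a:+, b:-, c:-, d:+; rest ⊤}   OUT={a:+, b:+, c:-, d:+; rest ⊤}

Merge at B3: IN[B3] = OUT[B2] = {a: ⊤, b: ⊤, c: -, d: ⊤, e: ⊤, f: ⊤}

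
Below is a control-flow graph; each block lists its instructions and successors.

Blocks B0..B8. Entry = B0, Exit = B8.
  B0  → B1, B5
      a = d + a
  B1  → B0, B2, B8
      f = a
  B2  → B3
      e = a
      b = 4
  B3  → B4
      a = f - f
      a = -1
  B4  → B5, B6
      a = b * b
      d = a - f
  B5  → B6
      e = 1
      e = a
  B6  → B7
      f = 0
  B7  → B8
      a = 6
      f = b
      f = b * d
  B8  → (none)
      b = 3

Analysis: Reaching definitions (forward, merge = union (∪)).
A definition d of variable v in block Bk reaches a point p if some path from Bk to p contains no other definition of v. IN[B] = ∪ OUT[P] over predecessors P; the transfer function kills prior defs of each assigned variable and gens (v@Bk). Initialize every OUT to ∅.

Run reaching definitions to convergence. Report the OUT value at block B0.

Answer: {a@B0, f@B1}

Derivation:
Per-block solution:
  B0:  IN={a@B0, f@B1}  OUT={a@B0, f@B1}
  B1:  IN={a@B0, f@B1}  OUT={a@B0, f@B1}
  B2:  IN={a@B0, f@B1}  OUT={a@B0, b@B2, e@B2, f@B1}
  B3:  IN={a@B0, b@B2, e@B2, f@B1}  OUT={a@B3, b@B2, e@B2, f@B1}
  B4:  IN={a@B3, b@B2, e@B2, f@B1}  OUT={a@B4, b@B2, d@B4, e@B2, f@B1}
  B5:  IN={a@B0, a@B4, b@B2, d@B4, e@B2, f@B1}  OUT={a@B0, a@B4, b@B2, d@B4, e@B5, f@B1}
  B6:  IN={a@B0, a@B4, b@B2, d@B4, e@B2, e@B5, f@B1}  OUT={a@B0, a@B4, b@B2, d@B4, e@B2, e@B5, f@B6}
  B7:  IN={a@B0, a@B4, b@B2, d@B4, e@B2, e@B5, f@B6}  OUT={a@B7, b@B2, d@B4, e@B2, e@B5, f@B7}
  B8:  IN={a@B0, a@B7, b@B2, d@B4, e@B2, e@B5, f@B1, f@B7}  OUT={a@B0, a@B7, b@B8, d@B4, e@B2, e@B5, f@B1, f@B7}

Merge at B0 (entry node, so the boundary value {} is joined with the incoming edge(s)): IN[B0] = {} ⊔ OUT[B1] = {a@B0, f@B1}
Applying B0's transfer function to that IN value gives OUT[B0] (row B0 above).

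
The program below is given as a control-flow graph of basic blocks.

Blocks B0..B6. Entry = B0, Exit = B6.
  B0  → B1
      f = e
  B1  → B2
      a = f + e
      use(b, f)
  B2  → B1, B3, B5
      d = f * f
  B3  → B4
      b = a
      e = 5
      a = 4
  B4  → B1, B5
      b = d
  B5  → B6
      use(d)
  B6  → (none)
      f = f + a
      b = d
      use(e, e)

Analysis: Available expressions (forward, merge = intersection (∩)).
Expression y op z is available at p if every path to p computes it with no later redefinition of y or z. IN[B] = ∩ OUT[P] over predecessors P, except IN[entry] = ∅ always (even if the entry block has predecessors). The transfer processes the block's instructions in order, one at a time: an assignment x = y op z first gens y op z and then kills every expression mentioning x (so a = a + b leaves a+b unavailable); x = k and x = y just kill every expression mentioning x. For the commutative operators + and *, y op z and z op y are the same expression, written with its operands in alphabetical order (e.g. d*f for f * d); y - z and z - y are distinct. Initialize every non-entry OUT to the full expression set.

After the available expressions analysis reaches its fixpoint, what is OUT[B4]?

Converged values:
  B0:   IN={}   OUT={}
  B1:   IN={}   OUT={e+f}
  B2:   IN={e+f}   OUT={e+f, f*f}
  B3:   IN={e+f, f*f}   OUT={f*f}
  B4:   IN={f*f}   OUT={f*f}
  B5:   IN={f*f}   OUT={f*f}
  B6:   IN={f*f}   OUT={}

Merge at B4: IN[B4] = OUT[B3] = {f*f}
Applying B4's transfer function to that IN value gives OUT[B4] (row B4 above).

Answer: {f*f}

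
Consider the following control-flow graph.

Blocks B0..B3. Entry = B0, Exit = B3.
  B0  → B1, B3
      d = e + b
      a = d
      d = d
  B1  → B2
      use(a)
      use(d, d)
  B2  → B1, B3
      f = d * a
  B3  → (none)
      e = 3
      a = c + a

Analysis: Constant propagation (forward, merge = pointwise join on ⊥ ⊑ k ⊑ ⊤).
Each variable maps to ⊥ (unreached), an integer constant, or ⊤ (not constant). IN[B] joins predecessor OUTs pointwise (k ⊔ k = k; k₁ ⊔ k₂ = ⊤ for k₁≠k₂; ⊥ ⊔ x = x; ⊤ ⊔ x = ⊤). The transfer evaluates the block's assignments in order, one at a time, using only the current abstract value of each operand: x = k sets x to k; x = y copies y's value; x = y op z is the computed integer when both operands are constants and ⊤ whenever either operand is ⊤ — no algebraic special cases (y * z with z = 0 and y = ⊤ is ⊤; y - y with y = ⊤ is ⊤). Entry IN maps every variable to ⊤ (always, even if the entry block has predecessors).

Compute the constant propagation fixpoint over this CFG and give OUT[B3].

Answer: {a: ⊤, b: ⊤, c: ⊤, d: ⊤, e: 3, f: ⊤}

Trace:
Fixpoint table:
  B0:  IN=(all ⊤)  OUT=(all ⊤)
  B1:  IN=(all ⊤)  OUT=(all ⊤)
  B2:  IN=(all ⊤)  OUT=(all ⊤)
  B3:  IN=(all ⊤)  OUT={e:3; rest ⊤}

Merge at B3: IN[B3] = OUT[B0] ⊔ OUT[B2] = {a: ⊤, b: ⊤, c: ⊤, d: ⊤, e: ⊤, f: ⊤}
Applying B3's transfer function to that IN value gives OUT[B3] (row B3 above).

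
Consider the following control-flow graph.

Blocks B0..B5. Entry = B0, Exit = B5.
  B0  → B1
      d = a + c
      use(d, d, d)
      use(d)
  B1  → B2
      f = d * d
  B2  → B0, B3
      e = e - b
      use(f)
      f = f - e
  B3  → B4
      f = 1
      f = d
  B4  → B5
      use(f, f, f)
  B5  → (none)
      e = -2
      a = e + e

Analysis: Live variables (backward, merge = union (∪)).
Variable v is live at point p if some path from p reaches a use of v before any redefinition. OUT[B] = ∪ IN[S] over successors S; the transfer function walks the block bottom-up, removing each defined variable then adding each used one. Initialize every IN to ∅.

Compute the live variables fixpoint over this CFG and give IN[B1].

Converged values:
  B0:   IN={a, b, c, e}   OUT={a, b, c, d, e}
  B1:   IN={a, b, c, d, e}   OUT={a, b, c, d, e, f}
  B2:   IN={a, b, c, d, e, f}   OUT={a, b, c, d, e}
  B3:   IN={d}   OUT={f}
  B4:   IN={f}   OUT={}
  B5:   IN={}   OUT={}

Merge at B1: OUT[B1] = IN[B2] = {a, b, c, d, e, f}
Applying B1's transfer function to that OUT value gives IN[B1] (row B1 above).

Answer: {a, b, c, d, e}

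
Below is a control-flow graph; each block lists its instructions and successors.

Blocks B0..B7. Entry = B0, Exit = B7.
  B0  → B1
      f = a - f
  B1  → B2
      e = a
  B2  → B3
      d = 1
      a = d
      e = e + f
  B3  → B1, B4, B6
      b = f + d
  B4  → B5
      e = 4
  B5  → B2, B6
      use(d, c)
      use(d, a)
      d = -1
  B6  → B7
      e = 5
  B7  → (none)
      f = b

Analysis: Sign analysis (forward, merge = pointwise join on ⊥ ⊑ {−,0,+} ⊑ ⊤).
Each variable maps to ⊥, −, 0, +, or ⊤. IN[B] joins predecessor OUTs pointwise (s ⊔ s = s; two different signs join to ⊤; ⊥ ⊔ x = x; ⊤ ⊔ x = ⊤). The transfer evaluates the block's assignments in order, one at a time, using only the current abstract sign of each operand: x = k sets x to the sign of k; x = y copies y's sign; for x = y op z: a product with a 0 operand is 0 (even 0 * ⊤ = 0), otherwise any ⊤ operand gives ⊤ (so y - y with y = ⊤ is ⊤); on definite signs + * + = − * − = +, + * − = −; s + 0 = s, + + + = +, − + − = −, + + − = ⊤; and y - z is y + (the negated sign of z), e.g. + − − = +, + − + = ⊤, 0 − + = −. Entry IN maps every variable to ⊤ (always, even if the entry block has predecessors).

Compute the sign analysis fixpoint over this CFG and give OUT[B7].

Per-block solution:
  B0:  IN=(all ⊤)  OUT=(all ⊤)
  B1:  IN=(all ⊤)  OUT=(all ⊤)
  B2:  IN=(all ⊤)  OUT={a:+, d:+; rest ⊤}
  B3:  IN={a:+, d:+; rest ⊤}  OUT={a:+, d:+; rest ⊤}
  B4:  IN={a:+, d:+; rest ⊤}  OUT={a:+, d:+, e:+; rest ⊤}
  B5:  IN={a:+, d:+, e:+; rest ⊤}  OUT={a:+, d:-, e:+; rest ⊤}
  B6:  IN={a:+; rest ⊤}  OUT={a:+, e:+; rest ⊤}
  B7:  IN={a:+, e:+; rest ⊤}  OUT={a:+, e:+; rest ⊤}

Merge at B7: IN[B7] = OUT[B6] = {a: +, b: ⊤, c: ⊤, d: ⊤, e: +, f: ⊤}
Applying B7's transfer function to that IN value gives OUT[B7] (row B7 above).

Answer: {a: +, b: ⊤, c: ⊤, d: ⊤, e: +, f: ⊤}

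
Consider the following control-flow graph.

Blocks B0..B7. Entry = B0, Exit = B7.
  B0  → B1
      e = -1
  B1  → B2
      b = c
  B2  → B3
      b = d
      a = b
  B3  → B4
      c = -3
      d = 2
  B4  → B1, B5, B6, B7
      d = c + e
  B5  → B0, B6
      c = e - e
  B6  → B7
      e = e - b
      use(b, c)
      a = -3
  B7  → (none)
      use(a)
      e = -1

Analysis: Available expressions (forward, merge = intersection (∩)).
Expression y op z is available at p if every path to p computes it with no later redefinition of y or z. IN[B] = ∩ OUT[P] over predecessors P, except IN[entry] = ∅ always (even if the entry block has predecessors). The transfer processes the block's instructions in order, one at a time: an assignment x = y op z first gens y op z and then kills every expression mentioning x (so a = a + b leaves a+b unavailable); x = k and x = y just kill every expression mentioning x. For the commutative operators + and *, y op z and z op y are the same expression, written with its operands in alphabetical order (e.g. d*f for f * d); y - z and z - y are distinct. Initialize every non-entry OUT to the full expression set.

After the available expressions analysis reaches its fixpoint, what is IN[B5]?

Converged values:
  B0:  IN={}  OUT={}
  B1:  IN={}  OUT={}
  B2:  IN={}  OUT={}
  B3:  IN={}  OUT={}
  B4:  IN={}  OUT={c+e}
  B5:  IN={c+e}  OUT={e-e}
  B6:  IN={}  OUT={}
  B7:  IN={}  OUT={}

Merge at B5: IN[B5] = OUT[B4] = {c+e}

Answer: {c+e}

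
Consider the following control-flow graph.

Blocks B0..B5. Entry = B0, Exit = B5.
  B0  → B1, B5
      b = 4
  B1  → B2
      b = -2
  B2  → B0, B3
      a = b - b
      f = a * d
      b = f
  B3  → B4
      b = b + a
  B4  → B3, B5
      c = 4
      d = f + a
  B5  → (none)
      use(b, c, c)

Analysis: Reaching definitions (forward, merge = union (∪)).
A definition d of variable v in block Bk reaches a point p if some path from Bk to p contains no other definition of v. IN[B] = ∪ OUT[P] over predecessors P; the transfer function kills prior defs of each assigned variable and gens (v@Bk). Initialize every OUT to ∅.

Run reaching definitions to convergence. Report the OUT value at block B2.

Answer: {a@B2, b@B2, f@B2}

Working:
Converged values:
  B0:   IN={a@B2, b@B2, f@B2}   OUT={a@B2, b@B0, f@B2}
  B1:   IN={a@B2, b@B0, f@B2}   OUT={a@B2, b@B1, f@B2}
  B2:   IN={a@B2, b@B1, f@B2}   OUT={a@B2, b@B2, f@B2}
  B3:   IN={a@B2, b@B2, b@B3, c@B4, d@B4, f@B2}   OUT={a@B2, b@B3, c@B4, d@B4, f@B2}
  B4:   IN={a@B2, b@B3, c@B4, d@B4, f@B2}   OUT={a@B2, b@B3, c@B4, d@B4, f@B2}
  B5:   IN={a@B2, b@B0, b@B3, c@B4, d@B4, f@B2}   OUT={a@B2, b@B0, b@B3, c@B4, d@B4, f@B2}

Merge at B2: IN[B2] = OUT[B1] = {a@B2, b@B1, f@B2}
Applying B2's transfer function to that IN value gives OUT[B2] (row B2 above).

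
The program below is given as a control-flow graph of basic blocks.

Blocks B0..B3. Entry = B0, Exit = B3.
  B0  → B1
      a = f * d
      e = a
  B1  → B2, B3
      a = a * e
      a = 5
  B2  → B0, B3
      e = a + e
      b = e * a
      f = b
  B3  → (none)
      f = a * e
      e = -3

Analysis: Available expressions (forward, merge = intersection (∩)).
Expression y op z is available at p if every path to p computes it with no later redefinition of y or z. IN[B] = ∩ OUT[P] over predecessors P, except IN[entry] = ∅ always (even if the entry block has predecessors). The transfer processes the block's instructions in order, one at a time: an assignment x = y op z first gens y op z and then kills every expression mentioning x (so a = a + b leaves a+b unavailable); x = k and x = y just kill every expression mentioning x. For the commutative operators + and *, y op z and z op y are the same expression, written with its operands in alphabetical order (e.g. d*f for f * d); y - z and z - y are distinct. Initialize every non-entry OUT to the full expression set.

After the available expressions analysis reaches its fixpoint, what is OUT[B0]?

Answer: {d*f}

Working:
Per-block solution:
  B0: | IN={} | OUT={d*f}
  B1: | IN={d*f} | OUT={d*f}
  B2: | IN={d*f} | OUT={a*e}
  B3: | IN={} | OUT={}

Merge at B0 (entry node, so the boundary value {} is joined with the incoming edge(s)): IN[B0] = {} ∩ OUT[B2] = {}
Applying B0's transfer function to that IN value gives OUT[B0] (row B0 above).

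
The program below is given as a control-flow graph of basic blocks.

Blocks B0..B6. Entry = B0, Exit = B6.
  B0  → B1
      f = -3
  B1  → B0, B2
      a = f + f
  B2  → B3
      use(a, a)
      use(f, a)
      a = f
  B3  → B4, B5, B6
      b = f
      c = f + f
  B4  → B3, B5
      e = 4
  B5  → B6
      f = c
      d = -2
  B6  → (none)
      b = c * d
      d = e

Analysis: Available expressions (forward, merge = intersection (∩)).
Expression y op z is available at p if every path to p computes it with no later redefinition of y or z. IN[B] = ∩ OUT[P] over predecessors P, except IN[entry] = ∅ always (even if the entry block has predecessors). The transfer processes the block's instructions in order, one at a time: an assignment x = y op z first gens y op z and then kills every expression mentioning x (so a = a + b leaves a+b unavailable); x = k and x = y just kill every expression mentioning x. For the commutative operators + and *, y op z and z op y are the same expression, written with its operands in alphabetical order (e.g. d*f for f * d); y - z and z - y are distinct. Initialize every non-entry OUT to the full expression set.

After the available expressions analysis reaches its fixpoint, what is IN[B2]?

Converged values:
  B0:  IN={}  OUT={}
  B1:  IN={}  OUT={f+f}
  B2:  IN={f+f}  OUT={f+f}
  B3:  IN={f+f}  OUT={f+f}
  B4:  IN={f+f}  OUT={f+f}
  B5:  IN={f+f}  OUT={}
  B6:  IN={}  OUT={}

Merge at B2: IN[B2] = OUT[B1] = {f+f}

Answer: {f+f}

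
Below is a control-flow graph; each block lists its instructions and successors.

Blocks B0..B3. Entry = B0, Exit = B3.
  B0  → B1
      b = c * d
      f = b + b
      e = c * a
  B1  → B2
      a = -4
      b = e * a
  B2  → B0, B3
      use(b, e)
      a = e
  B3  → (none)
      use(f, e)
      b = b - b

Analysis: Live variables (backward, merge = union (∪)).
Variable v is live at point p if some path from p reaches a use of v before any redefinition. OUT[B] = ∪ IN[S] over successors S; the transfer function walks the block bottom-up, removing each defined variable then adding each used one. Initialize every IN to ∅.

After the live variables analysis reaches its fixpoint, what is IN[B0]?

Converged values:
  B0:  IN={a, c, d}  OUT={c, d, e, f}
  B1:  IN={c, d, e, f}  OUT={b, c, d, e, f}
  B2:  IN={b, c, d, e, f}  OUT={a, b, c, d, e, f}
  B3:  IN={b, e, f}  OUT={}

Merge at B0: OUT[B0] = IN[B1] = {c, d, e, f}
Applying B0's transfer function to that OUT value gives IN[B0] (row B0 above).

Answer: {a, c, d}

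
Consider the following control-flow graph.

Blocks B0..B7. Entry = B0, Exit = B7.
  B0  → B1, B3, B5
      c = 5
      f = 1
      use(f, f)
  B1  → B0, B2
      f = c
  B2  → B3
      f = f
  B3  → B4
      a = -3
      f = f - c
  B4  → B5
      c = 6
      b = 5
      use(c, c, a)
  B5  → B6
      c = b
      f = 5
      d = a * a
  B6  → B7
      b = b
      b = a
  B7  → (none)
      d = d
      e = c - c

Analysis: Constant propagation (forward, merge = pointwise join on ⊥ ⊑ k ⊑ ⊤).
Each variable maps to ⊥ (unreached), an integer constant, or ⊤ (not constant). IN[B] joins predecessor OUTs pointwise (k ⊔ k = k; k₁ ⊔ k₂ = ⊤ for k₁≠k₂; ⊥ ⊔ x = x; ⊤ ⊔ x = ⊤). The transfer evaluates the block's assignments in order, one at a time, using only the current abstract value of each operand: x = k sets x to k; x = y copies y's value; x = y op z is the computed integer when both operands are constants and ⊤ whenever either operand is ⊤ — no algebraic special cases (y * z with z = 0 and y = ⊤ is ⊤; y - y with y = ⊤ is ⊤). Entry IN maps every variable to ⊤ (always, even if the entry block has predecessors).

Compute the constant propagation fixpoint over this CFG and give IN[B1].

Answer: {a: ⊤, b: ⊤, c: 5, d: ⊤, e: ⊤, f: 1}

Working:
Fixpoint table:
  B0: | IN=(all ⊤) | OUT={c:5, f:1; rest ⊤}
  B1: | IN={c:5, f:1; rest ⊤} | OUT={c:5, f:5; rest ⊤}
  B2: | IN={c:5, f:5; rest ⊤} | OUT={c:5, f:5; rest ⊤}
  B3: | IN={c:5; rest ⊤} | OUT={a:-3, c:5; rest ⊤}
  B4: | IN={a:-3, c:5; rest ⊤} | OUT={a:-3, b:5, c:6; rest ⊤}
  B5: | IN=(all ⊤) | OUT={f:5; rest ⊤}
  B6: | IN={f:5; rest ⊤} | OUT={f:5; rest ⊤}
  B7: | IN={f:5; rest ⊤} | OUT={f:5; rest ⊤}

Merge at B1: IN[B1] = OUT[B0] = {a: ⊤, b: ⊤, c: 5, d: ⊤, e: ⊤, f: 1}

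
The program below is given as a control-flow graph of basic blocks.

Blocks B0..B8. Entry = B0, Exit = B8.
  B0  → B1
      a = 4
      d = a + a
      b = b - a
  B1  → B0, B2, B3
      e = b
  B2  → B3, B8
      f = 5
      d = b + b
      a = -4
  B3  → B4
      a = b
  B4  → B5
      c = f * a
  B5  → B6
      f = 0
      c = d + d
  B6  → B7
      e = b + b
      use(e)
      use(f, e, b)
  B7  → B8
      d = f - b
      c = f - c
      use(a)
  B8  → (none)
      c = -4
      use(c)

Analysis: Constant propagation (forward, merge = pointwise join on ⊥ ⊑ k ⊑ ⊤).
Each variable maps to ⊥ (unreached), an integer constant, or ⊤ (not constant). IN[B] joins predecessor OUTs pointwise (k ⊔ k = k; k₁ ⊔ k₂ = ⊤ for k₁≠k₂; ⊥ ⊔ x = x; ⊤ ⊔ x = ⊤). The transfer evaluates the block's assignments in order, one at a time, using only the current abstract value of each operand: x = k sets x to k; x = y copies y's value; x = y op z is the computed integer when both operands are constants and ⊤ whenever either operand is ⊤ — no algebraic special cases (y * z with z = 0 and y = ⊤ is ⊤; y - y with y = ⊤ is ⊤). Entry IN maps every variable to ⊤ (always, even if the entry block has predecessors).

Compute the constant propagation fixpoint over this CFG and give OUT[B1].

Answer: {a: 4, b: ⊤, c: ⊤, d: 8, e: ⊤, f: ⊤}

Trace:
Per-block solution:
  B0: | IN=(all ⊤) | OUT={a:4, d:8; rest ⊤}
  B1: | IN={a:4, d:8; rest ⊤} | OUT={a:4, d:8; rest ⊤}
  B2: | IN={a:4, d:8; rest ⊤} | OUT={a:-4, f:5; rest ⊤}
  B3: | IN=(all ⊤) | OUT=(all ⊤)
  B4: | IN=(all ⊤) | OUT=(all ⊤)
  B5: | IN=(all ⊤) | OUT={f:0; rest ⊤}
  B6: | IN={f:0; rest ⊤} | OUT={f:0; rest ⊤}
  B7: | IN={f:0; rest ⊤} | OUT={f:0; rest ⊤}
  B8: | IN=(all ⊤) | OUT={c:-4; rest ⊤}

Merge at B1: IN[B1] = OUT[B0] = {a: 4, b: ⊤, c: ⊤, d: 8, e: ⊤, f: ⊤}
Applying B1's transfer function to that IN value gives OUT[B1] (row B1 above).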